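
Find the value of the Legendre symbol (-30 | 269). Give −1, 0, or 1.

First reduce: -30 ≡ 239 (mod 269).
Reciprocity: 239 ≡ 3 and 269 ≡ 1 (mod 4), so (239/269) = +(269/239).
Reduce top mod 239: now compute (30/239).
Pull out 2: since 239 ≡ 7 (mod 8), (2/239) = +1.
Reciprocity: 15 ≡ 3 and 239 ≡ 3 (mod 4), so (15/239) = −(239/15).
Reduce top mod 15: now compute (14/15).
Pull out 2: since 15 ≡ 7 (mod 8), (2/15) = +1.
Reciprocity: 7 ≡ 3 and 15 ≡ 3 (mod 4), so (7/15) = −(15/7).
Reduce top mod 7: now compute (1/7).
Reached (1/7) = 1. Collecting the sign flips along the way, the symbol is +1.

1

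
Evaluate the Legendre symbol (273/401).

Reciprocity: 273 ≡ 1 and 401 ≡ 1 (mod 4), so (273/401) = +(401/273).
Reduce top mod 273: now compute (128/273).
Pull out 2^7: since 273 ≡ 1 (mod 8), (2/273) = +1, so (2/273)^7 = +1.
Reached (1/273) = 1. Collecting the sign flips along the way, the symbol is +1.

1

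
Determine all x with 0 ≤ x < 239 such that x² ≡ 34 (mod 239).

89, 150

Since 239 ≡ 3 (mod 4), a square root of 34 is 34^((239+1)/4) = 34^60 mod 239.
Repeated squaring: 34^2≡200, 34^4≡87, 34^8≡160, 34^16≡27, 34^32≡12 (mod 239).
34^60 = 34^(32+16+8+4) ≡ 150 (mod 239).
Check: 150² = 22500 ≡ 34 (mod 239). The two roots are 89 and 150.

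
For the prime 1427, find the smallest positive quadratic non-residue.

(2/1427) = −1, so 2 is the smallest positive non-residue mod 1427.

2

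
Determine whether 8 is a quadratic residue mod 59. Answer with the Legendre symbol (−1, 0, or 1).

-1

Pull out 2^3: since 59 ≡ 3 (mod 8), (2/59) = -1, so (2/59)^3 = -1.
Reached (1/59) = 1. Collecting the sign flips along the way, the symbol is -1.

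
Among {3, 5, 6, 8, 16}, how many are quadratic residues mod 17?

2

(3/17) = -1 → non-residue.
(5/17) = -1 → non-residue.
(6/17) = -1 → non-residue.
(8/17) = +1 → QR.
(16/17) = +1 → QR.
Total quadratic residues among the 5: 2.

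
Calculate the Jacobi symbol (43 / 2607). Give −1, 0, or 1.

Reciprocity: 43 ≡ 3 and 2607 ≡ 3 (mod 4), so (43/2607) = −(2607/43).
Reduce top mod 43: now compute (27/43).
Reciprocity: 27 ≡ 3 and 43 ≡ 3 (mod 4), so (27/43) = −(43/27).
Reduce top mod 27: now compute (16/27).
Pull out 2^4: since 27 ≡ 3 (mod 8), (2/27) = -1, so (2/27)^4 = +1.
Reached (1/27) = 1. Collecting the sign flips along the way, the symbol is +1.

1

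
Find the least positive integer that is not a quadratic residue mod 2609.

3

(2/2609) = +1, so 2 is a residue.
(3/2609) = −1, so 3 is the smallest positive non-residue mod 2609.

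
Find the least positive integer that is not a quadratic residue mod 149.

2

(2/149) = −1, so 2 is the smallest positive non-residue mod 149.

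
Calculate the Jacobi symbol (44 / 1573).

Pull out 2^2: since 1573 ≡ 5 (mod 8), (2/1573) = -1, so (2/1573)^2 = +1.
Reciprocity: 11 ≡ 3 and 1573 ≡ 1 (mod 4), so (11/1573) = +(1573/11).
Reduce top mod 11: now compute (0/11).
Top reduces to 0: gcd > 1, so the symbol is 0.

0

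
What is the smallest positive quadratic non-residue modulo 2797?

2

(2/2797) = −1, so 2 is the smallest positive non-residue mod 2797.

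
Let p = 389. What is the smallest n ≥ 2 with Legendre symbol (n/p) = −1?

(2/389) = −1, so 2 is the smallest positive non-residue mod 389.

2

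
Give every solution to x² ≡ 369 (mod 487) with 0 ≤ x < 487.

Since 487 ≡ 3 (mod 4), a square root of 369 is 369^((487+1)/4) = 369^122 mod 487.
Repeated squaring: 369^2≡288, 369^4≡154, 369^8≡340, 369^16≡181, 369^32≡132, 369^64≡379 (mod 487).
369^122 = 369^(64+32+16+8+2) ≡ 375 (mod 487).
Check: 375² = 140625 ≡ 369 (mod 487). The two roots are 112 and 375.

112, 375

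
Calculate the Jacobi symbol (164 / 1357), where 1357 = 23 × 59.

1

Pull out 2^2: since 1357 ≡ 5 (mod 8), (2/1357) = -1, so (2/1357)^2 = +1.
Reciprocity: 41 ≡ 1 and 1357 ≡ 1 (mod 4), so (41/1357) = +(1357/41).
Reduce top mod 41: now compute (4/41).
Pull out 2^2: since 41 ≡ 1 (mod 8), (2/41) = +1, so (2/41)^2 = +1.
Reached (1/41) = 1. Collecting the sign flips along the way, the symbol is +1.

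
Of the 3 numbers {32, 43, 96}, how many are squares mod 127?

1

(32/127) = +1 → QR.
(43/127) = -1 → non-residue.
(96/127) = -1 → non-residue.
Total quadratic residues among the 3: 1.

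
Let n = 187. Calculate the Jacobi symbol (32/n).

Pull out 2^5: since 187 ≡ 3 (mod 8), (2/187) = -1, so (2/187)^5 = -1.
Reached (1/187) = 1. Collecting the sign flips along the way, the symbol is -1.

-1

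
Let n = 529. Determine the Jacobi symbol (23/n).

Reciprocity: 23 ≡ 3 and 529 ≡ 1 (mod 4), so (23/529) = +(529/23).
Reduce top mod 23: now compute (0/23).
Top reduces to 0: gcd > 1, so the symbol is 0.

0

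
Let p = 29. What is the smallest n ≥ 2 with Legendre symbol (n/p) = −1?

(2/29) = −1, so 2 is the smallest positive non-residue mod 29.

2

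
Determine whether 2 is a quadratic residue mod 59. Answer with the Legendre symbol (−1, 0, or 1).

Euler's criterion: (2/59) ≡ 2^29 (mod 59).
2^2 ≡ 4 (mod 59)
2^4 ≡ 16 (mod 59)
2^8 ≡ 20 (mod 59)
2^16 ≡ 46 (mod 59)
2^29 = 2^(16+8+4+1) ≡ 58 (mod 59).
Result is 58 ≡ −1, so (2/59) = −1.

-1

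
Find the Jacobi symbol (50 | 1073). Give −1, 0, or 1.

Pull out 2: since 1073 ≡ 1 (mod 8), (2/1073) = +1.
Reciprocity: 25 ≡ 1 and 1073 ≡ 1 (mod 4), so (25/1073) = +(1073/25).
Reduce top mod 25: now compute (23/25).
Reciprocity: 23 ≡ 3 and 25 ≡ 1 (mod 4), so (23/25) = +(25/23).
Reduce top mod 23: now compute (2/23).
Pull out 2: since 23 ≡ 7 (mod 8), (2/23) = +1.
Reached (1/23) = 1. Collecting the sign flips along the way, the symbol is +1.

1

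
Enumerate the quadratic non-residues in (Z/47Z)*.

5, 10, 11, 13, 15, 19, 20, 22, 23, 26, 29, 30, 31, 33, 35, 38, 39, 40, 41, 43, 44, 45, 46

Square k = 1,…,23 (k and 47−k give the same square):
1²=1, 2²=4, 3²=9, 4²=16, 5²=25, 6²=36, 7²≡2, 8²≡17, 9²≡34, 10²≡6, 11²≡27, 12²≡3, 13²≡28, 14²≡8, 15²≡37, 16²≡21, 17²≡7, 18²≡42, 19²≡32, 20²≡24, 21²≡18, 22²≡14, 23²≡12 (mod 47).
The residues are {1, 2, 3, 4, 6, 7, 8, 9, 12, 14, 16, 17, 18, 21, 24, 25, 27, 28, 32, 34, 36, 37, 42}; the non-residues are the remaining 23 nonzero classes.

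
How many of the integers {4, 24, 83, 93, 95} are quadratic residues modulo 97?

4

(4/97) = +1 → QR.
(24/97) = +1 → QR.
(83/97) = -1 → non-residue.
(93/97) = +1 → QR.
(95/97) = +1 → QR.
Total quadratic residues among the 5: 4.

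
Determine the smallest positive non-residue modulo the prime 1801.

(2/1801) = +1, so 2 is a residue.
(3/1801) = +1, so 3 is a residue.
(4/1801) = +1, so 4 is a residue.
(5/1801) = +1, so 5 is a residue.
(6/1801) = +1, so 6 is a residue.
(7/1801) = +1, so 7 is a residue.
(8/1801) = +1, so 8 is a residue.
(9/1801) = +1, so 9 is a residue.
(10/1801) = +1, so 10 is a residue.
(11/1801) = −1, so 11 is the smallest positive non-residue mod 1801.

11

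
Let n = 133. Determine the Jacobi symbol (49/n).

0

Reciprocity: 49 ≡ 1 and 133 ≡ 1 (mod 4), so (49/133) = +(133/49).
Reduce top mod 49: now compute (35/49).
Reciprocity: 35 ≡ 3 and 49 ≡ 1 (mod 4), so (35/49) = +(49/35).
Reduce top mod 35: now compute (14/35).
Pull out 2: since 35 ≡ 3 (mod 8), (2/35) = -1.
Reciprocity: 7 ≡ 3 and 35 ≡ 3 (mod 4), so (7/35) = −(35/7).
Reduce top mod 7: now compute (0/7).
Top reduces to 0: gcd > 1, so the symbol is 0.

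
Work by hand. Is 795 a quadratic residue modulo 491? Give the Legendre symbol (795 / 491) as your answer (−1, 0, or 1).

-1

Euler's criterion: (795/491) ≡ 304^245 (mod 491).
304^2 ≡ 108 (mod 491)
304^4 ≡ 371 (mod 491)
304^8 ≡ 161 (mod 491)
304^16 ≡ 389 (mod 491)
304^32 ≡ 93 (mod 491)
304^64 ≡ 302 (mod 491)
304^128 ≡ 369 (mod 491)
304^245 = 304^(128+64+32+16+4+1) ≡ 490 (mod 491).
Result is 490 ≡ −1, so (795/491) = −1.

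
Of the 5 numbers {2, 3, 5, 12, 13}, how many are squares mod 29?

2

(2/29) = -1 → non-residue.
(3/29) = -1 → non-residue.
(5/29) = +1 → QR.
(12/29) = -1 → non-residue.
(13/29) = +1 → QR.
Total quadratic residues among the 5: 2.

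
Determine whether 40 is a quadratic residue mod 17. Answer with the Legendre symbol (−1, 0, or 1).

Euler's criterion: (40/17) ≡ 6^8 (mod 17).
6^2 ≡ 2 (mod 17)
6^4 ≡ 4 (mod 17)
6^8 ≡ 16 (mod 17)
6^8 = 6^(8) ≡ 16 (mod 17).
Result is 16 ≡ −1, so (40/17) = −1.

-1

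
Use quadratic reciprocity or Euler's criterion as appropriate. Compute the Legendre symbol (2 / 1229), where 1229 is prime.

-1

Pull out 2: since 1229 ≡ 5 (mod 8), (2/1229) = -1.
Reached (1/1229) = 1. Collecting the sign flips along the way, the symbol is -1.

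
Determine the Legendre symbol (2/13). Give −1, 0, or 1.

Euler's criterion: (2/13) ≡ 2^6 (mod 13).
2^2 ≡ 4 (mod 13)
2^4 ≡ 3 (mod 13)
2^6 = 2^(4+2) ≡ 12 (mod 13).
Result is 12 ≡ −1, so (2/13) = −1.

-1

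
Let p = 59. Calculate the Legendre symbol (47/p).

-1

Reciprocity: 47 ≡ 3 and 59 ≡ 3 (mod 4), so (47/59) = −(59/47).
Reduce top mod 47: now compute (12/47).
Pull out 2^2: since 47 ≡ 7 (mod 8), (2/47) = +1, so (2/47)^2 = +1.
Reciprocity: 3 ≡ 3 and 47 ≡ 3 (mod 4), so (3/47) = −(47/3).
Reduce top mod 3: now compute (2/3).
Pull out 2: since 3 ≡ 3 (mod 8), (2/3) = -1.
Reached (1/3) = 1. Collecting the sign flips along the way, the symbol is -1.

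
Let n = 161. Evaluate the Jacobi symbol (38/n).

Pull out 2: since 161 ≡ 1 (mod 8), (2/161) = +1.
Reciprocity: 19 ≡ 3 and 161 ≡ 1 (mod 4), so (19/161) = +(161/19).
Reduce top mod 19: now compute (9/19).
Reciprocity: 9 ≡ 1 and 19 ≡ 3 (mod 4), so (9/19) = +(19/9).
Reduce top mod 9: now compute (1/9).
Reached (1/9) = 1. Collecting the sign flips along the way, the symbol is +1.

1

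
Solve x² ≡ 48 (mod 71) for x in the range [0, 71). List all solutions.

30, 41

Since 71 ≡ 3 (mod 4), a square root of 48 is 48^((71+1)/4) = 48^18 mod 71.
Repeated squaring: 48^2≡32, 48^4≡30, 48^8≡48, 48^16≡32 (mod 71).
48^18 = 48^(16+2) ≡ 30 (mod 71).
Check: 30² = 900 ≡ 48 (mod 71). The two roots are 30 and 41.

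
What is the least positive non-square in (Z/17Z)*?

(2/17) = +1, so 2 is a residue.
(3/17) = −1, so 3 is the smallest positive non-residue mod 17.

3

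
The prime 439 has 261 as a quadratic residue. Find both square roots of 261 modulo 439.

106, 333

Since 439 ≡ 3 (mod 4), a square root of 261 is 261^((439+1)/4) = 261^110 mod 439.
Repeated squaring: 261^2≡76, 261^4≡69, 261^8≡371, 261^16≡234, 261^32≡320, 261^64≡113 (mod 439).
261^110 = 261^(64+32+8+4+2) ≡ 106 (mod 439).
Check: 106² = 11236 ≡ 261 (mod 439). The two roots are 106 and 333.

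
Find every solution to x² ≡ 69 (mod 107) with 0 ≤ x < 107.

Since 107 ≡ 3 (mod 4), a square root of 69 is 69^((107+1)/4) = 69^27 mod 107.
Repeated squaring: 69^2≡53, 69^4≡27, 69^8≡87, 69^16≡79 (mod 107).
69^27 = 69^(16+8+2+1) ≡ 47 (mod 107).
Check: 47² = 2209 ≡ 69 (mod 107). The two roots are 47 and 60.

47, 60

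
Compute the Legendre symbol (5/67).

Euler's criterion: (5/67) ≡ 5^33 (mod 67).
5^2 ≡ 25 (mod 67)
5^4 ≡ 22 (mod 67)
5^8 ≡ 15 (mod 67)
5^16 ≡ 24 (mod 67)
5^32 ≡ 40 (mod 67)
5^33 = 5^(32+1) ≡ 66 (mod 67).
Result is 66 ≡ −1, so (5/67) = −1.

-1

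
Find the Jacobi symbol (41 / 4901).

Reciprocity: 41 ≡ 1 and 4901 ≡ 1 (mod 4), so (41/4901) = +(4901/41).
Reduce top mod 41: now compute (22/41).
Pull out 2: since 41 ≡ 1 (mod 8), (2/41) = +1.
Reciprocity: 11 ≡ 3 and 41 ≡ 1 (mod 4), so (11/41) = +(41/11).
Reduce top mod 11: now compute (8/11).
Pull out 2^3: since 11 ≡ 3 (mod 8), (2/11) = -1, so (2/11)^3 = -1.
Reached (1/11) = 1. Collecting the sign flips along the way, the symbol is -1.

-1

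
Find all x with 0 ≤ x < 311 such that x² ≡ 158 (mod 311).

129, 182

Since 311 ≡ 3 (mod 4), a square root of 158 is 158^((311+1)/4) = 158^78 mod 311.
Repeated squaring: 158^2≡84, 158^4≡214, 158^8≡79, 158^16≡21, 158^32≡130, 158^64≡106 (mod 311).
158^78 = 158^(64+8+4+2) ≡ 182 (mod 311).
Check: 182² = 33124 ≡ 158 (mod 311). The two roots are 129 and 182.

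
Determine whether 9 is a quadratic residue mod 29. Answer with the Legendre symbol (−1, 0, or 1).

Euler's criterion: (9/29) ≡ 9^14 (mod 29).
9^2 ≡ 23 (mod 29)
9^4 ≡ 7 (mod 29)
9^8 ≡ 20 (mod 29)
9^14 = 9^(8+4+2) ≡ 1 (mod 29).
Result is 1, so (9/29) = 1.

1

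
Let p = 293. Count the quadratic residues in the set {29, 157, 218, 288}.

(29/293) = -1 → non-residue.
(157/293) = -1 → non-residue.
(218/293) = -1 → non-residue.
(288/293) = -1 → non-residue.
Total quadratic residues among the 4: 0.

0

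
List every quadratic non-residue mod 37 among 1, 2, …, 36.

2,5,6,8,13,14,15,17,18,19,20,22,23,24,29,31,32,35

Square k = 1,…,18 (k and 37−k give the same square):
1²=1, 2²=4, 3²=9, 4²=16, 5²=25, 6²=36, 7²≡12, 8²≡27, 9²≡7, 10²≡26, 11²≡10, 12²≡33, 13²≡21, 14²≡11, 15²≡3, 16²≡34, 17²≡30, 18²≡28 (mod 37).
The residues are {1, 3, 4, 7, 9, 10, 11, 12, 16, 21, 25, 26, 27, 28, 30, 33, 34, 36}; the non-residues are the remaining 18 nonzero classes.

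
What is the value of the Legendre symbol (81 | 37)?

First reduce: 81 ≡ 7 (mod 37).
Reciprocity: 7 ≡ 3 and 37 ≡ 1 (mod 4), so (7/37) = +(37/7).
Reduce top mod 7: now compute (2/7).
Pull out 2: since 7 ≡ 7 (mod 8), (2/7) = +1.
Reached (1/7) = 1. Collecting the sign flips along the way, the symbol is +1.

1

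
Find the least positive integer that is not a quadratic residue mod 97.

5

(2/97) = +1, so 2 is a residue.
(3/97) = +1, so 3 is a residue.
(4/97) = +1, so 4 is a residue.
(5/97) = −1, so 5 is the smallest positive non-residue mod 97.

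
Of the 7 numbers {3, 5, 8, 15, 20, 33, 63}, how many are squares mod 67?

2

(3/67) = -1 → non-residue.
(5/67) = -1 → non-residue.
(8/67) = -1 → non-residue.
(15/67) = +1 → QR.
(20/67) = -1 → non-residue.
(33/67) = +1 → QR.
(63/67) = -1 → non-residue.
Total quadratic residues among the 7: 2.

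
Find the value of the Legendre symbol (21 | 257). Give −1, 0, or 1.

1

Reciprocity: 21 ≡ 1 and 257 ≡ 1 (mod 4), so (21/257) = +(257/21).
Reduce top mod 21: now compute (5/21).
Reciprocity: 5 ≡ 1 and 21 ≡ 1 (mod 4), so (5/21) = +(21/5).
Reduce top mod 5: now compute (1/5).
Reached (1/5) = 1. Collecting the sign flips along the way, the symbol is +1.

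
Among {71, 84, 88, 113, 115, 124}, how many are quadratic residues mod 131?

2

(71/131) = -1 → non-residue.
(84/131) = +1 → QR.
(88/131) = -1 → non-residue.
(113/131) = +1 → QR.
(115/131) = -1 → non-residue.
(124/131) = -1 → non-residue.
Total quadratic residues among the 6: 2.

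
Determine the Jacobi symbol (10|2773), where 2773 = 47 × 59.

1

Pull out 2: since 2773 ≡ 5 (mod 8), (2/2773) = -1.
Reciprocity: 5 ≡ 1 and 2773 ≡ 1 (mod 4), so (5/2773) = +(2773/5).
Reduce top mod 5: now compute (3/5).
Reciprocity: 3 ≡ 3 and 5 ≡ 1 (mod 4), so (3/5) = +(5/3).
Reduce top mod 3: now compute (2/3).
Pull out 2: since 3 ≡ 3 (mod 8), (2/3) = -1.
Reached (1/3) = 1. Collecting the sign flips along the way, the symbol is +1.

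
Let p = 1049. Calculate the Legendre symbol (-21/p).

Euler's criterion: (-21/1049) ≡ 1028^524 (mod 1049).
1028^2 ≡ 441 (mod 1049)
1028^4 ≡ 416 (mod 1049)
1028^8 ≡ 1020 (mod 1049)
1028^16 ≡ 841 (mod 1049)
1028^32 ≡ 255 (mod 1049)
1028^64 ≡ 1036 (mod 1049)
1028^128 ≡ 169 (mod 1049)
1028^256 ≡ 238 (mod 1049)
1028^512 ≡ 1047 (mod 1049)
1028^524 = 1028^(512+8+4) ≡ 1 (mod 1049).
Result is 1, so (-21/1049) = 1.

1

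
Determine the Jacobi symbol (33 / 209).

Reciprocity: 33 ≡ 1 and 209 ≡ 1 (mod 4), so (33/209) = +(209/33).
Reduce top mod 33: now compute (11/33).
Reciprocity: 11 ≡ 3 and 33 ≡ 1 (mod 4), so (11/33) = +(33/11).
Reduce top mod 11: now compute (0/11).
Top reduces to 0: gcd > 1, so the symbol is 0.

0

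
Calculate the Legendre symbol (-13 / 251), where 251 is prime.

-1

First reduce: -13 ≡ 238 (mod 251).
Pull out 2: since 251 ≡ 3 (mod 8), (2/251) = -1.
Reciprocity: 119 ≡ 3 and 251 ≡ 3 (mod 4), so (119/251) = −(251/119).
Reduce top mod 119: now compute (13/119).
Reciprocity: 13 ≡ 1 and 119 ≡ 3 (mod 4), so (13/119) = +(119/13).
Reduce top mod 13: now compute (2/13).
Pull out 2: since 13 ≡ 5 (mod 8), (2/13) = -1.
Reached (1/13) = 1. Collecting the sign flips along the way, the symbol is -1.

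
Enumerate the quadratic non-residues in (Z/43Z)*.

2 3 5 7 8 12 18 19 20 22 26 27 28 29 30 32 33 34 37 39 42

Square k = 1,…,21 (k and 43−k give the same square):
1²=1, 2²=4, 3²=9, 4²=16, 5²=25, 6²=36, 7²≡6, 8²≡21, 9²≡38, 10²≡14, 11²≡35, 12²≡15, 13²≡40, 14²≡24, 15²≡10, 16²≡41, 17²≡31, 18²≡23, 19²≡17, 20²≡13, 21²≡11 (mod 43).
The residues are {1, 4, 6, 9, 10, 11, 13, 14, 15, 16, 17, 21, 23, 24, 25, 31, 35, 36, 38, 40, 41}; the non-residues are the remaining 21 nonzero classes.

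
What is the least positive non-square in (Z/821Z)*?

2

(2/821) = −1, so 2 is the smallest positive non-residue mod 821.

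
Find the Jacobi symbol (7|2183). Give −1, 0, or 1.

Reciprocity: 7 ≡ 3 and 2183 ≡ 3 (mod 4), so (7/2183) = −(2183/7).
Reduce top mod 7: now compute (6/7).
Pull out 2: since 7 ≡ 7 (mod 8), (2/7) = +1.
Reciprocity: 3 ≡ 3 and 7 ≡ 3 (mod 4), so (3/7) = −(7/3).
Reduce top mod 3: now compute (1/3).
Reached (1/3) = 1. Collecting the sign flips along the way, the symbol is +1.

1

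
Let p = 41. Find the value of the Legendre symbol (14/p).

-1

Pull out 2: since 41 ≡ 1 (mod 8), (2/41) = +1.
Reciprocity: 7 ≡ 3 and 41 ≡ 1 (mod 4), so (7/41) = +(41/7).
Reduce top mod 7: now compute (6/7).
Pull out 2: since 7 ≡ 7 (mod 8), (2/7) = +1.
Reciprocity: 3 ≡ 3 and 7 ≡ 3 (mod 4), so (3/7) = −(7/3).
Reduce top mod 3: now compute (1/3).
Reached (1/3) = 1. Collecting the sign flips along the way, the symbol is -1.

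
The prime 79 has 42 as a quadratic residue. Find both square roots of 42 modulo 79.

11, 68

Since 79 ≡ 3 (mod 4), a square root of 42 is 42^((79+1)/4) = 42^20 mod 79.
Repeated squaring: 42^2≡26, 42^4≡44, 42^8≡40, 42^16≡20 (mod 79).
42^20 = 42^(16+4) ≡ 11 (mod 79).
Check: 11² = 121 ≡ 42 (mod 79). The two roots are 11 and 68.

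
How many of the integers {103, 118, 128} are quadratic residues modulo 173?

(103/173) = -1 → non-residue.
(118/173) = +1 → QR.
(128/173) = -1 → non-residue.
Total quadratic residues among the 3: 1.

1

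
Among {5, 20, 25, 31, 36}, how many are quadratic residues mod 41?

(5/41) = +1 → QR.
(20/41) = +1 → QR.
(25/41) = +1 → QR.
(31/41) = +1 → QR.
(36/41) = +1 → QR.
Total quadratic residues among the 5: 5.

5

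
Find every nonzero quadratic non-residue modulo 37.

2 5 6 8 13 14 15 17 18 19 20 22 23 24 29 31 32 35

Square k = 1,…,18 (k and 37−k give the same square):
1²=1, 2²=4, 3²=9, 4²=16, 5²=25, 6²=36, 7²≡12, 8²≡27, 9²≡7, 10²≡26, 11²≡10, 12²≡33, 13²≡21, 14²≡11, 15²≡3, 16²≡34, 17²≡30, 18²≡28 (mod 37).
The residues are {1, 3, 4, 7, 9, 10, 11, 12, 16, 21, 25, 26, 27, 28, 30, 33, 34, 36}; the non-residues are the remaining 18 nonzero classes.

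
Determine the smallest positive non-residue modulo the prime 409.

(2/409) = +1, so 2 is a residue.
(3/409) = +1, so 3 is a residue.
(4/409) = +1, so 4 is a residue.
(5/409) = +1, so 5 is a residue.
(6/409) = +1, so 6 is a residue.
(7/409) = −1, so 7 is the smallest positive non-residue mod 409.

7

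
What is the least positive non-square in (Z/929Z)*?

3

(2/929) = +1, so 2 is a residue.
(3/929) = −1, so 3 is the smallest positive non-residue mod 929.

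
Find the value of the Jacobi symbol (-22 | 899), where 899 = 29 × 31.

First reduce: -22 ≡ 877 (mod 899).
Reciprocity: 877 ≡ 1 and 899 ≡ 3 (mod 4), so (877/899) = +(899/877).
Reduce top mod 877: now compute (22/877).
Pull out 2: since 877 ≡ 5 (mod 8), (2/877) = -1.
Reciprocity: 11 ≡ 3 and 877 ≡ 1 (mod 4), so (11/877) = +(877/11).
Reduce top mod 11: now compute (8/11).
Pull out 2^3: since 11 ≡ 3 (mod 8), (2/11) = -1, so (2/11)^3 = -1.
Reached (1/11) = 1. Collecting the sign flips along the way, the symbol is +1.

1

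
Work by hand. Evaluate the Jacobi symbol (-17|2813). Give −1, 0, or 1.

1

First reduce: -17 ≡ 2796 (mod 2813).
Pull out 2^2: since 2813 ≡ 5 (mod 8), (2/2813) = -1, so (2/2813)^2 = +1.
Reciprocity: 699 ≡ 3 and 2813 ≡ 1 (mod 4), so (699/2813) = +(2813/699).
Reduce top mod 699: now compute (17/699).
Reciprocity: 17 ≡ 1 and 699 ≡ 3 (mod 4), so (17/699) = +(699/17).
Reduce top mod 17: now compute (2/17).
Pull out 2: since 17 ≡ 1 (mod 8), (2/17) = +1.
Reached (1/17) = 1. Collecting the sign flips along the way, the symbol is +1.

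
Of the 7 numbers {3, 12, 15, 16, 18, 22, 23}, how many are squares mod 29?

(3/29) = -1 → non-residue.
(12/29) = -1 → non-residue.
(15/29) = -1 → non-residue.
(16/29) = +1 → QR.
(18/29) = -1 → non-residue.
(22/29) = +1 → QR.
(23/29) = +1 → QR.
Total quadratic residues among the 7: 3.

3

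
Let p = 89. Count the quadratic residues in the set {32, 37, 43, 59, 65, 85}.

(32/89) = +1 → QR.
(37/89) = -1 → non-residue.
(43/89) = -1 → non-residue.
(59/89) = -1 → non-residue.
(65/89) = -1 → non-residue.
(85/89) = +1 → QR.
Total quadratic residues among the 6: 2.

2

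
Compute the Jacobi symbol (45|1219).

Reciprocity: 45 ≡ 1 and 1219 ≡ 3 (mod 4), so (45/1219) = +(1219/45).
Reduce top mod 45: now compute (4/45).
Pull out 2^2: since 45 ≡ 5 (mod 8), (2/45) = -1, so (2/45)^2 = +1.
Reached (1/45) = 1. Collecting the sign flips along the way, the symbol is +1.

1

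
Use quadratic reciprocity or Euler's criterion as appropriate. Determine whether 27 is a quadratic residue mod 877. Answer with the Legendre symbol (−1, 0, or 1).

Reciprocity: 27 ≡ 3 and 877 ≡ 1 (mod 4), so (27/877) = +(877/27).
Reduce top mod 27: now compute (13/27).
Reciprocity: 13 ≡ 1 and 27 ≡ 3 (mod 4), so (13/27) = +(27/13).
Reduce top mod 13: now compute (1/13).
Reached (1/13) = 1. Collecting the sign flips along the way, the symbol is +1.

1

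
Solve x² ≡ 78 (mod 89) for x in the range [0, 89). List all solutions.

89 ≡ 1 (mod 4), so we find a root by search.
Trying successive values, 16² = 256 ≡ 78 (mod 89). The other root is 89 − 16 = 73.

16, 73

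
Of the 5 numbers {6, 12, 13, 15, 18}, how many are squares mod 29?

(6/29) = +1 → QR.
(12/29) = -1 → non-residue.
(13/29) = +1 → QR.
(15/29) = -1 → non-residue.
(18/29) = -1 → non-residue.
Total quadratic residues among the 5: 2.

2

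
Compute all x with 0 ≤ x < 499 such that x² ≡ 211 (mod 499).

194, 305

Since 499 ≡ 3 (mod 4), a square root of 211 is 211^((499+1)/4) = 211^125 mod 499.
Repeated squaring: 211^2≡110, 211^4≡124, 211^8≡406, 211^16≡166, 211^32≡111, 211^64≡345 (mod 499).
211^125 = 211^(64+32+16+8+4+1) ≡ 194 (mod 499).
Check: 194² = 37636 ≡ 211 (mod 499). The two roots are 194 and 305.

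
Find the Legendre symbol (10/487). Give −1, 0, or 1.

-1

Euler's criterion: (10/487) ≡ 10^243 (mod 487).
10^2 ≡ 100 (mod 487)
10^4 ≡ 260 (mod 487)
10^8 ≡ 394 (mod 487)
10^16 ≡ 370 (mod 487)
10^32 ≡ 53 (mod 487)
10^64 ≡ 374 (mod 487)
10^128 ≡ 107 (mod 487)
10^243 = 10^(128+64+32+16+2+1) ≡ 486 (mod 487).
Result is 486 ≡ −1, so (10/487) = −1.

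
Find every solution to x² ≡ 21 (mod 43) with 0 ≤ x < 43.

Since 43 ≡ 3 (mod 4), a square root of 21 is 21^((43+1)/4) = 21^11 mod 43.
Repeated squaring: 21^2≡11, 21^4≡35, 21^8≡21 (mod 43).
21^11 = 21^(8+2+1) ≡ 35 (mod 43).
Check: 35² = 1225 ≡ 21 (mod 43). The two roots are 8 and 35.

8, 35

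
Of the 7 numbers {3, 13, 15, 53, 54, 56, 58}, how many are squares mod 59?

(3/59) = +1 → QR.
(13/59) = -1 → non-residue.
(15/59) = +1 → QR.
(53/59) = +1 → QR.
(54/59) = -1 → non-residue.
(56/59) = -1 → non-residue.
(58/59) = -1 → non-residue.
Total quadratic residues among the 7: 3.

3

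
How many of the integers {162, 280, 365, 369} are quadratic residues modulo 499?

(162/499) = -1 → non-residue.
(280/499) = +1 → QR.
(365/499) = +1 → QR.
(369/499) = -1 → non-residue.
Total quadratic residues among the 4: 2.

2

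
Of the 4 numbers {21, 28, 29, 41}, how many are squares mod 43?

(21/43) = +1 → QR.
(28/43) = -1 → non-residue.
(29/43) = -1 → non-residue.
(41/43) = +1 → QR.
Total quadratic residues among the 4: 2.

2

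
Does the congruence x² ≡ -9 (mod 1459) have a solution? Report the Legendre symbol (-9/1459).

-1

First reduce: -9 ≡ 1450 (mod 1459).
Pull out 2: since 1459 ≡ 3 (mod 8), (2/1459) = -1.
Reciprocity: 725 ≡ 1 and 1459 ≡ 3 (mod 4), so (725/1459) = +(1459/725).
Reduce top mod 725: now compute (9/725).
Reciprocity: 9 ≡ 1 and 725 ≡ 1 (mod 4), so (9/725) = +(725/9).
Reduce top mod 9: now compute (5/9).
Reciprocity: 5 ≡ 1 and 9 ≡ 1 (mod 4), so (5/9) = +(9/5).
Reduce top mod 5: now compute (4/5).
Pull out 2^2: since 5 ≡ 5 (mod 8), (2/5) = -1, so (2/5)^2 = +1.
Reached (1/5) = 1. Collecting the sign flips along the way, the symbol is -1.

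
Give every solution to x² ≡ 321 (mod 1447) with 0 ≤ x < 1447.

Since 1447 ≡ 3 (mod 4), a square root of 321 is 321^((1447+1)/4) = 321^362 mod 1447.
Repeated squaring: 321^2≡304, 321^4≡1255, 321^8≡689, 321^16≡105, 321^32≡896, 321^64≡1178, 321^128≡11, 321^256≡121 (mod 1447).
321^362 = 321^(256+64+32+8+2) ≡ 686 (mod 1447).
Check: 686² = 470596 ≡ 321 (mod 1447). The two roots are 686 and 761.

686, 761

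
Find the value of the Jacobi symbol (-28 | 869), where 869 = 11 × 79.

First reduce: -28 ≡ 841 (mod 869).
Reciprocity: 841 ≡ 1 and 869 ≡ 1 (mod 4), so (841/869) = +(869/841).
Reduce top mod 841: now compute (28/841).
Pull out 2^2: since 841 ≡ 1 (mod 8), (2/841) = +1, so (2/841)^2 = +1.
Reciprocity: 7 ≡ 3 and 841 ≡ 1 (mod 4), so (7/841) = +(841/7).
Reduce top mod 7: now compute (1/7).
Reached (1/7) = 1. Collecting the sign flips along the way, the symbol is +1.

1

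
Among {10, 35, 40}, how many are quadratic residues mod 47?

0

(10/47) = -1 → non-residue.
(35/47) = -1 → non-residue.
(40/47) = -1 → non-residue.
Total quadratic residues among the 3: 0.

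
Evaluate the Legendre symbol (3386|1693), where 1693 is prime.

0

First reduce: 3386 ≡ 0 (mod 1693).
Top reduces to 0: gcd > 1, so the symbol is 0.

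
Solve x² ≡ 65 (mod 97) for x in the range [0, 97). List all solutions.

29, 68

97 ≡ 1 (mod 4), so we find a root by search.
Trying successive values, 29² = 841 ≡ 65 (mod 97). The other root is 97 − 29 = 68.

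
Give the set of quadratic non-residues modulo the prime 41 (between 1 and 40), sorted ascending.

3 6 7 11 12 13 14 15 17 19 22 24 26 27 28 29 30 34 35 38

Square k = 1,…,20 (k and 41−k give the same square):
1²=1, 2²=4, 3²=9, 4²=16, 5²=25, 6²=36, 7²≡8, 8²≡23, 9²≡40, 10²≡18, 11²≡39, 12²≡21, 13²≡5, 14²≡32, 15²≡20, 16²≡10, 17²≡2, 18²≡37, 19²≡33, 20²≡31 (mod 41).
The residues are {1, 2, 4, 5, 8, 9, 10, 16, 18, 20, 21, 23, 25, 31, 32, 33, 36, 37, 39, 40}; the non-residues are the remaining 20 nonzero classes.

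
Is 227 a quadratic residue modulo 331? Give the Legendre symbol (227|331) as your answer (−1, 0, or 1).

Reciprocity: 227 ≡ 3 and 331 ≡ 3 (mod 4), so (227/331) = −(331/227).
Reduce top mod 227: now compute (104/227).
Pull out 2^3: since 227 ≡ 3 (mod 8), (2/227) = -1, so (2/227)^3 = -1.
Reciprocity: 13 ≡ 1 and 227 ≡ 3 (mod 4), so (13/227) = +(227/13).
Reduce top mod 13: now compute (6/13).
Pull out 2: since 13 ≡ 5 (mod 8), (2/13) = -1.
Reciprocity: 3 ≡ 3 and 13 ≡ 1 (mod 4), so (3/13) = +(13/3).
Reduce top mod 3: now compute (1/3).
Reached (1/3) = 1. Collecting the sign flips along the way, the symbol is -1.

-1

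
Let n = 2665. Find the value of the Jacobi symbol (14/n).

Pull out 2: since 2665 ≡ 1 (mod 8), (2/2665) = +1.
Reciprocity: 7 ≡ 3 and 2665 ≡ 1 (mod 4), so (7/2665) = +(2665/7).
Reduce top mod 7: now compute (5/7).
Reciprocity: 5 ≡ 1 and 7 ≡ 3 (mod 4), so (5/7) = +(7/5).
Reduce top mod 5: now compute (2/5).
Pull out 2: since 5 ≡ 5 (mod 8), (2/5) = -1.
Reached (1/5) = 1. Collecting the sign flips along the way, the symbol is -1.

-1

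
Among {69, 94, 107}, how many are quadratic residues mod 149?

2

(69/149) = +1 → QR.
(94/149) = -1 → non-residue.
(107/149) = +1 → QR.
Total quadratic residues among the 3: 2.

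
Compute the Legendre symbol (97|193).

1

Reciprocity: 97 ≡ 1 and 193 ≡ 1 (mod 4), so (97/193) = +(193/97).
Reduce top mod 97: now compute (96/97).
Pull out 2^5: since 97 ≡ 1 (mod 8), (2/97) = +1, so (2/97)^5 = +1.
Reciprocity: 3 ≡ 3 and 97 ≡ 1 (mod 4), so (3/97) = +(97/3).
Reduce top mod 3: now compute (1/3).
Reached (1/3) = 1. Collecting the sign flips along the way, the symbol is +1.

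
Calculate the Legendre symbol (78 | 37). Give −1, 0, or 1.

1

First reduce: 78 ≡ 4 (mod 37).
Pull out 2^2: since 37 ≡ 5 (mod 8), (2/37) = -1, so (2/37)^2 = +1.
Reached (1/37) = 1. Collecting the sign flips along the way, the symbol is +1.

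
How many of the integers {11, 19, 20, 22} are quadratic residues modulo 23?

0

(11/23) = -1 → non-residue.
(19/23) = -1 → non-residue.
(20/23) = -1 → non-residue.
(22/23) = -1 → non-residue.
Total quadratic residues among the 4: 0.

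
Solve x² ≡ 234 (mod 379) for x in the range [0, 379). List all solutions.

Since 379 ≡ 3 (mod 4), a square root of 234 is 234^((379+1)/4) = 234^95 mod 379.
Repeated squaring: 234^2≡180, 234^4≡185, 234^8≡115, 234^16≡339, 234^32≡84, 234^64≡234 (mod 379).
234^95 = 234^(64+16+8+4+2+1) ≡ 84 (mod 379).
Check: 84² = 7056 ≡ 234 (mod 379). The two roots are 84 and 295.

84, 295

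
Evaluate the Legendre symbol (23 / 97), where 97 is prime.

-1

Reciprocity: 23 ≡ 3 and 97 ≡ 1 (mod 4), so (23/97) = +(97/23).
Reduce top mod 23: now compute (5/23).
Reciprocity: 5 ≡ 1 and 23 ≡ 3 (mod 4), so (5/23) = +(23/5).
Reduce top mod 5: now compute (3/5).
Reciprocity: 3 ≡ 3 and 5 ≡ 1 (mod 4), so (3/5) = +(5/3).
Reduce top mod 3: now compute (2/3).
Pull out 2: since 3 ≡ 3 (mod 8), (2/3) = -1.
Reached (1/3) = 1. Collecting the sign flips along the way, the symbol is -1.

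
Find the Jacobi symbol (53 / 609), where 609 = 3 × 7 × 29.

-1

Reciprocity: 53 ≡ 1 and 609 ≡ 1 (mod 4), so (53/609) = +(609/53).
Reduce top mod 53: now compute (26/53).
Pull out 2: since 53 ≡ 5 (mod 8), (2/53) = -1.
Reciprocity: 13 ≡ 1 and 53 ≡ 1 (mod 4), so (13/53) = +(53/13).
Reduce top mod 13: now compute (1/13).
Reached (1/13) = 1. Collecting the sign flips along the way, the symbol is -1.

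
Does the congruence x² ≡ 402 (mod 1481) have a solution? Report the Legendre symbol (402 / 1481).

Pull out 2: since 1481 ≡ 1 (mod 8), (2/1481) = +1.
Reciprocity: 201 ≡ 1 and 1481 ≡ 1 (mod 4), so (201/1481) = +(1481/201).
Reduce top mod 201: now compute (74/201).
Pull out 2: since 201 ≡ 1 (mod 8), (2/201) = +1.
Reciprocity: 37 ≡ 1 and 201 ≡ 1 (mod 4), so (37/201) = +(201/37).
Reduce top mod 37: now compute (16/37).
Pull out 2^4: since 37 ≡ 5 (mod 8), (2/37) = -1, so (2/37)^4 = +1.
Reached (1/37) = 1. Collecting the sign flips along the way, the symbol is +1.

1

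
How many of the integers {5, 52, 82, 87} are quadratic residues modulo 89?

2

(5/89) = +1 → QR.
(52/89) = -1 → non-residue.
(82/89) = -1 → non-residue.
(87/89) = +1 → QR.
Total quadratic residues among the 4: 2.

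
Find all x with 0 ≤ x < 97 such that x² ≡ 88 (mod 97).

31, 66

97 ≡ 1 (mod 4), so we find a root by search.
Trying successive values, 31² = 961 ≡ 88 (mod 97). The other root is 97 − 31 = 66.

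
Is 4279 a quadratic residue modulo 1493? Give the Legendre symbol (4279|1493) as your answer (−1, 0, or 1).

First reduce: 4279 ≡ 1293 (mod 1493).
Reciprocity: 1293 ≡ 1 and 1493 ≡ 1 (mod 4), so (1293/1493) = +(1493/1293).
Reduce top mod 1293: now compute (200/1293).
Pull out 2^3: since 1293 ≡ 5 (mod 8), (2/1293) = -1, so (2/1293)^3 = -1.
Reciprocity: 25 ≡ 1 and 1293 ≡ 1 (mod 4), so (25/1293) = +(1293/25).
Reduce top mod 25: now compute (18/25).
Pull out 2: since 25 ≡ 1 (mod 8), (2/25) = +1.
Reciprocity: 9 ≡ 1 and 25 ≡ 1 (mod 4), so (9/25) = +(25/9).
Reduce top mod 9: now compute (7/9).
Reciprocity: 7 ≡ 3 and 9 ≡ 1 (mod 4), so (7/9) = +(9/7).
Reduce top mod 7: now compute (2/7).
Pull out 2: since 7 ≡ 7 (mod 8), (2/7) = +1.
Reached (1/7) = 1. Collecting the sign flips along the way, the symbol is -1.

-1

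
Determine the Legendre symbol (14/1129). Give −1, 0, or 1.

1

Euler's criterion: (14/1129) ≡ 14^564 (mod 1129).
14^2 ≡ 196 (mod 1129)
14^4 ≡ 30 (mod 1129)
14^8 ≡ 900 (mod 1129)
14^16 ≡ 507 (mod 1129)
14^32 ≡ 766 (mod 1129)
14^64 ≡ 805 (mod 1129)
14^128 ≡ 1108 (mod 1129)
14^256 ≡ 441 (mod 1129)
14^512 ≡ 293 (mod 1129)
14^564 = 14^(512+32+16+4) ≡ 1 (mod 1129).
Result is 1, so (14/1129) = 1.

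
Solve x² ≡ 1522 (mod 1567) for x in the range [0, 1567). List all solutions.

Since 1567 ≡ 3 (mod 4), a square root of 1522 is 1522^((1567+1)/4) = 1522^392 mod 1567.
Repeated squaring: 1522^2≡458, 1522^4≡1353, 1522^8≡353, 1522^16≡816, 1522^32≡1448, 1522^64≡58, 1522^128≡230, 1522^256≡1189 (mod 1567).
1522^392 = 1522^(256+128+8) ≡ 1442 (mod 1567).
Check: 1442² = 2079364 ≡ 1522 (mod 1567). The two roots are 125 and 1442.

125, 1442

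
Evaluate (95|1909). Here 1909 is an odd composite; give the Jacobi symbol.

1

Reciprocity: 95 ≡ 3 and 1909 ≡ 1 (mod 4), so (95/1909) = +(1909/95).
Reduce top mod 95: now compute (9/95).
Reciprocity: 9 ≡ 1 and 95 ≡ 3 (mod 4), so (9/95) = +(95/9).
Reduce top mod 9: now compute (5/9).
Reciprocity: 5 ≡ 1 and 9 ≡ 1 (mod 4), so (5/9) = +(9/5).
Reduce top mod 5: now compute (4/5).
Pull out 2^2: since 5 ≡ 5 (mod 8), (2/5) = -1, so (2/5)^2 = +1.
Reached (1/5) = 1. Collecting the sign flips along the way, the symbol is +1.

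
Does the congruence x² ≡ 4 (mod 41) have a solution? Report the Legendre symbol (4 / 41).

Pull out 2^2: since 41 ≡ 1 (mod 8), (2/41) = +1, so (2/41)^2 = +1.
Reached (1/41) = 1. Collecting the sign flips along the way, the symbol is +1.

1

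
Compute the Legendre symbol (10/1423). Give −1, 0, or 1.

-1

Pull out 2: since 1423 ≡ 7 (mod 8), (2/1423) = +1.
Reciprocity: 5 ≡ 1 and 1423 ≡ 3 (mod 4), so (5/1423) = +(1423/5).
Reduce top mod 5: now compute (3/5).
Reciprocity: 3 ≡ 3 and 5 ≡ 1 (mod 4), so (3/5) = +(5/3).
Reduce top mod 3: now compute (2/3).
Pull out 2: since 3 ≡ 3 (mod 8), (2/3) = -1.
Reached (1/3) = 1. Collecting the sign flips along the way, the symbol is -1.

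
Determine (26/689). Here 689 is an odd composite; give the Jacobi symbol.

0

Pull out 2: since 689 ≡ 1 (mod 8), (2/689) = +1.
Reciprocity: 13 ≡ 1 and 689 ≡ 1 (mod 4), so (13/689) = +(689/13).
Reduce top mod 13: now compute (0/13).
Top reduces to 0: gcd > 1, so the symbol is 0.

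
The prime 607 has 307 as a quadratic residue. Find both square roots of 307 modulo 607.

39, 568

Since 607 ≡ 3 (mod 4), a square root of 307 is 307^((607+1)/4) = 307^152 mod 607.
Repeated squaring: 307^2≡164, 307^4≡188, 307^8≡138, 307^16≡227, 307^32≡541, 307^64≡107, 307^128≡523 (mod 607).
307^152 = 307^(128+16+8) ≡ 568 (mod 607).
Check: 568² = 322624 ≡ 307 (mod 607). The two roots are 39 and 568.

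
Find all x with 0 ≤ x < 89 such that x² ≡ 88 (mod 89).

89 ≡ 1 (mod 4), so we find a root by search.
Trying successive values, 34² = 1156 ≡ 88 (mod 89). The other root is 89 − 34 = 55.

34, 55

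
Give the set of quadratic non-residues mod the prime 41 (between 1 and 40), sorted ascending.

3, 6, 7, 11, 12, 13, 14, 15, 17, 19, 22, 24, 26, 27, 28, 29, 30, 34, 35, 38

Square k = 1,…,20 (k and 41−k give the same square):
1²=1, 2²=4, 3²=9, 4²=16, 5²=25, 6²=36, 7²≡8, 8²≡23, 9²≡40, 10²≡18, 11²≡39, 12²≡21, 13²≡5, 14²≡32, 15²≡20, 16²≡10, 17²≡2, 18²≡37, 19²≡33, 20²≡31 (mod 41).
The residues are {1, 2, 4, 5, 8, 9, 10, 16, 18, 20, 21, 23, 25, 31, 32, 33, 36, 37, 39, 40}; the non-residues are the remaining 20 nonzero classes.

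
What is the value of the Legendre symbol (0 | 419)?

0

Top reduces to 0: gcd > 1, so the symbol is 0.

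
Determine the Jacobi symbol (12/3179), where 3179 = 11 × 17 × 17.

Pull out 2^2: since 3179 ≡ 3 (mod 8), (2/3179) = -1, so (2/3179)^2 = +1.
Reciprocity: 3 ≡ 3 and 3179 ≡ 3 (mod 4), so (3/3179) = −(3179/3).
Reduce top mod 3: now compute (2/3).
Pull out 2: since 3 ≡ 3 (mod 8), (2/3) = -1.
Reached (1/3) = 1. Collecting the sign flips along the way, the symbol is +1.

1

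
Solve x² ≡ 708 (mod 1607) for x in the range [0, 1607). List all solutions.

Since 1607 ≡ 3 (mod 4), a square root of 708 is 708^((1607+1)/4) = 708^402 mod 1607.
Repeated squaring: 708^2≡1487, 708^4≡1544, 708^8≡755, 708^16≡1147, 708^32≡1083, 708^64≡1386, 708^128≡631, 708^256≡1232 (mod 1607).
708^402 = 708^(256+128+16+2) ≡ 821 (mod 1607).
Check: 821² = 674041 ≡ 708 (mod 1607). The two roots are 786 and 821.

786, 821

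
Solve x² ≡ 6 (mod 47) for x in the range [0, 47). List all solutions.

Since 47 ≡ 3 (mod 4), a square root of 6 is 6^((47+1)/4) = 6^12 mod 47.
Repeated squaring: 6^2≡36, 6^4≡27, 6^8≡24 (mod 47).
6^12 = 6^(8+4) ≡ 37 (mod 47).
Check: 37² = 1369 ≡ 6 (mod 47). The two roots are 10 and 37.

10, 37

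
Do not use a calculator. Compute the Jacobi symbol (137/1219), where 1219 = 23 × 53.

Reciprocity: 137 ≡ 1 and 1219 ≡ 3 (mod 4), so (137/1219) = +(1219/137).
Reduce top mod 137: now compute (123/137).
Reciprocity: 123 ≡ 3 and 137 ≡ 1 (mod 4), so (123/137) = +(137/123).
Reduce top mod 123: now compute (14/123).
Pull out 2: since 123 ≡ 3 (mod 8), (2/123) = -1.
Reciprocity: 7 ≡ 3 and 123 ≡ 3 (mod 4), so (7/123) = −(123/7).
Reduce top mod 7: now compute (4/7).
Pull out 2^2: since 7 ≡ 7 (mod 8), (2/7) = +1, so (2/7)^2 = +1.
Reached (1/7) = 1. Collecting the sign flips along the way, the symbol is +1.

1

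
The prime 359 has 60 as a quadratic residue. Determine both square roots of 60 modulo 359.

142, 217

Since 359 ≡ 3 (mod 4), a square root of 60 is 60^((359+1)/4) = 60^90 mod 359.
Repeated squaring: 60^2≡10, 60^4≡100, 60^8≡307, 60^16≡191, 60^32≡222, 60^64≡101 (mod 359).
60^90 = 60^(64+16+8+2) ≡ 217 (mod 359).
Check: 217² = 47089 ≡ 60 (mod 359). The two roots are 142 and 217.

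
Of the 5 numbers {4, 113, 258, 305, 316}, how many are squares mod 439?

(4/439) = +1 → QR.
(113/439) = +1 → QR.
(258/439) = +1 → QR.
(305/439) = +1 → QR.
(316/439) = -1 → non-residue.
Total quadratic residues among the 5: 4.

4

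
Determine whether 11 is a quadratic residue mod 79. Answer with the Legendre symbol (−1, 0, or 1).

1

Reciprocity: 11 ≡ 3 and 79 ≡ 3 (mod 4), so (11/79) = −(79/11).
Reduce top mod 11: now compute (2/11).
Pull out 2: since 11 ≡ 3 (mod 8), (2/11) = -1.
Reached (1/11) = 1. Collecting the sign flips along the way, the symbol is +1.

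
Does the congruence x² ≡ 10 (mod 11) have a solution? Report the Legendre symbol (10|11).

Pull out 2: since 11 ≡ 3 (mod 8), (2/11) = -1.
Reciprocity: 5 ≡ 1 and 11 ≡ 3 (mod 4), so (5/11) = +(11/5).
Reduce top mod 5: now compute (1/5).
Reached (1/5) = 1. Collecting the sign flips along the way, the symbol is -1.

-1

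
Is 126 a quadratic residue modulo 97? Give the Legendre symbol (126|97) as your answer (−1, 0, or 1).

Euler's criterion: (126/97) ≡ 29^48 (mod 97).
29^2 ≡ 65 (mod 97)
29^4 ≡ 54 (mod 97)
29^8 ≡ 6 (mod 97)
29^16 ≡ 36 (mod 97)
29^32 ≡ 35 (mod 97)
29^48 = 29^(32+16) ≡ 96 (mod 97).
Result is 96 ≡ −1, so (126/97) = −1.

-1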